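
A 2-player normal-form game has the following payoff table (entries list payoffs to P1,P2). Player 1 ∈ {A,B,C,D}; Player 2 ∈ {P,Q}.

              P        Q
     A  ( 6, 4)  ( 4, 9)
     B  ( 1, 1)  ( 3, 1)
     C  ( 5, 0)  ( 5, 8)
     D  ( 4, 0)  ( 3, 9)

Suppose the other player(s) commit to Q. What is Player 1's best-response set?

u_1(A vs Q) = 4
u_1(B vs Q) = 3
u_1(C vs Q) = 5
u_1(D vs Q) = 3
max payoff 5 at {C}

argmax u_1 = {C}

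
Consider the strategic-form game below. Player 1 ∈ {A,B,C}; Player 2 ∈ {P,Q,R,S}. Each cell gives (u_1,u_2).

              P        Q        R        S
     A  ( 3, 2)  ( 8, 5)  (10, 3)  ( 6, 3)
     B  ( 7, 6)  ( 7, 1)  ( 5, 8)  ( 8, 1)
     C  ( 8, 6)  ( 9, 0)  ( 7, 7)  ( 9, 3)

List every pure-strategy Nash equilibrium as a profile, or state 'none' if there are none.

(A,P): not NE [P1→C gives 8>3; P2→Q gives 5>2]
(A,Q): not NE [P1→C gives 9>8]
(A,R): not NE [P2→Q gives 5>3]
(A,S): not NE [P1→C gives 9>6; P2→Q gives 5>3]
(B,P): not NE [P1→C gives 8>7; P2→R gives 8>6]
(B,Q): not NE [P1→C gives 9>7; P2→R gives 8>1]
(B,R): not NE [P1→A gives 10>5]
(B,S): not NE [P1→C gives 9>8; P2→R gives 8>1]
(C,P): not NE [P2→R gives 7>6]
(C,Q): not NE [P2→R gives 7>0]
(C,R): not NE [P1→A gives 10>7]
(C,S): not NE [P2→R gives 7>3]

PSNE: ∅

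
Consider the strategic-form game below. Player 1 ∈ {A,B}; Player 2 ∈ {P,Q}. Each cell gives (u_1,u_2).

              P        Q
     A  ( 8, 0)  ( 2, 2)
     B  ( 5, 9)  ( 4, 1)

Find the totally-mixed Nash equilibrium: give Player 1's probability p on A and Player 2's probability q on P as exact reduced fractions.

P1 mixes 4/5 on A; P2 mixes 2/5 on P

P1 indiff ⇒ q·8+(1-q)·2 = q·5+(1-q)·4 ⇒ q(3) = (1-q)(2) ⇒ q = 2/5
P2 indiff ⇒ p·0+(1-p)·9 = p·2+(1-p)·1 ⇒ p(-2) = (1-p)(-8) ⇒ p = 4/5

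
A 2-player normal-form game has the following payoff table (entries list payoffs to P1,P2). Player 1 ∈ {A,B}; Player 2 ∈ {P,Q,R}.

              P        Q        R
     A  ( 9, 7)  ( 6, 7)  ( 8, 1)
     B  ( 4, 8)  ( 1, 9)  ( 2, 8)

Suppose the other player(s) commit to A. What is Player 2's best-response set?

u_2(P vs A) = 7
u_2(Q vs A) = 7
u_2(R vs A) = 1
max payoff 7 at {P,Q}

P2 best: {P,Q}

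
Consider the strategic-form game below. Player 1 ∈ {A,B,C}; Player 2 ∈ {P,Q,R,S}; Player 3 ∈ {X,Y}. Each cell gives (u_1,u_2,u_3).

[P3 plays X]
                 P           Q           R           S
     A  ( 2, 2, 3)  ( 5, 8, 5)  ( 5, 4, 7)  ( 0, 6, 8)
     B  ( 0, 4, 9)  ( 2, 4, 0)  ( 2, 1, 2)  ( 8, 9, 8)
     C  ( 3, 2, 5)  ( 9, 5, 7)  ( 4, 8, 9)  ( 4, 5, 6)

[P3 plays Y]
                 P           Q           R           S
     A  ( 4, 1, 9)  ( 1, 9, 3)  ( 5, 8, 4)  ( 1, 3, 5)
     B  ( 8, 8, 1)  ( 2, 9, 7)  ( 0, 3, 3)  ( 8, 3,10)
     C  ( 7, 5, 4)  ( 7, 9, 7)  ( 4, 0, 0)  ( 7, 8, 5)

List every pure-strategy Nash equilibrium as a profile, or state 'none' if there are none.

(A,P,X): not NE [P1→C gives 3>2; P2→Q gives 8>2; P3→Y gives 9>3]
(A,P,Y): not NE [P1→B gives 8>4; P2→Q gives 9>1]
(A,Q,X): not NE [P1→C gives 9>5]
(A,Q,Y): not NE [P1→C gives 7>1; P3→X gives 5>3]
(A,R,X): not NE [P2→Q gives 8>4]
(A,R,Y): not NE [P2→Q gives 9>8; P3→X gives 7>4]
(A,S,X): not NE [P1→B gives 8>0; P2→Q gives 8>6]
(A,S,Y): not NE [P1→B gives 8>1; P2→Q gives 9>3; P3→X gives 8>5]
(B,P,X): not NE [P1→C gives 3>0; P2→S gives 9>4]
(B,P,Y): not NE [P2→Q gives 9>8; P3→X gives 9>1]
(B,Q,X): not NE [P1→C gives 9>2; P2→S gives 9>4; P3→Y gives 7>0]
(B,Q,Y): not NE [P1→C gives 7>2]
(B,R,X): not NE [P1→A gives 5>2; P2→S gives 9>1; P3→Y gives 3>2]
(B,R,Y): not NE [P1→A gives 5>0; P2→Q gives 9>3]
(B,S,X): not NE [P3→Y gives 10>8]
(B,S,Y): not NE [P2→Q gives 9>3]
(C,P,X): not NE [P2→R gives 8>2]
(C,P,Y): not NE [P1→B gives 8>7; P2→Q gives 9>5; P3→X gives 5>4]
(C,Q,X): not NE [P2→R gives 8>5]
(C,Q,Y): NE
(C,R,X): not NE [P1→A gives 5>4]
(C,R,Y): not NE [P1→A gives 5>4; P2→Q gives 9>0; P3→X gives 9>0]
(C,S,X): not NE [P1→B gives 8>4; P2→R gives 8>5]
(C,S,Y): not NE [P1→B gives 8>7; P2→Q gives 9>8; P3→X gives 6>5]

Nash profiles: (C,Q,Y)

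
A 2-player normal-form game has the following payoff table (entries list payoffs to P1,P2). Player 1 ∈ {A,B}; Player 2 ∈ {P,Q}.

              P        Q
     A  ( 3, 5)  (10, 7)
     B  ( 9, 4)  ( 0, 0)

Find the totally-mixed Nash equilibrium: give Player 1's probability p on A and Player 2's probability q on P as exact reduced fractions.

(p,q) = (2/3, 5/8)

P1 indiff ⇒ q·3+(1-q)·10 = q·9+(1-q)·0 ⇒ q(-6) = (1-q)(-10) ⇒ q = 5/8
P2 indiff ⇒ p·5+(1-p)·4 = p·7+(1-p)·0 ⇒ p(-2) = (1-p)(-4) ⇒ p = 2/3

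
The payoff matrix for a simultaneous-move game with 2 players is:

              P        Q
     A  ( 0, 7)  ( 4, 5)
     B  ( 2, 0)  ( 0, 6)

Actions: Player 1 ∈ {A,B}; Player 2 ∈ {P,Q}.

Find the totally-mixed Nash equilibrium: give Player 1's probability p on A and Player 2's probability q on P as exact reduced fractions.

p=3/4, q=2/3

P1 indiff ⇒ q·0+(1-q)·4 = q·2+(1-q)·0 ⇒ q(-2) = (1-q)(-4) ⇒ q = 2/3
P2 indiff ⇒ p·7+(1-p)·0 = p·5+(1-p)·6 ⇒ p(2) = (1-p)(6) ⇒ p = 3/4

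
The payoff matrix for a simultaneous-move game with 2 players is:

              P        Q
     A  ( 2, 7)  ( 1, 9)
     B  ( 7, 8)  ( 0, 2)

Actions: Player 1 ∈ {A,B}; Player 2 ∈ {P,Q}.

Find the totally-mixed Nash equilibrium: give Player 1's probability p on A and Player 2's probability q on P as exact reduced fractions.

P1 indiff ⇒ q·2+(1-q)·1 = q·7+(1-q)·0 ⇒ q(-5) = (1-q)(-1) ⇒ q = 1/6
P2 indiff ⇒ p·7+(1-p)·8 = p·9+(1-p)·2 ⇒ p(-2) = (1-p)(-6) ⇒ p = 3/4

(p,q) = (3/4, 1/6)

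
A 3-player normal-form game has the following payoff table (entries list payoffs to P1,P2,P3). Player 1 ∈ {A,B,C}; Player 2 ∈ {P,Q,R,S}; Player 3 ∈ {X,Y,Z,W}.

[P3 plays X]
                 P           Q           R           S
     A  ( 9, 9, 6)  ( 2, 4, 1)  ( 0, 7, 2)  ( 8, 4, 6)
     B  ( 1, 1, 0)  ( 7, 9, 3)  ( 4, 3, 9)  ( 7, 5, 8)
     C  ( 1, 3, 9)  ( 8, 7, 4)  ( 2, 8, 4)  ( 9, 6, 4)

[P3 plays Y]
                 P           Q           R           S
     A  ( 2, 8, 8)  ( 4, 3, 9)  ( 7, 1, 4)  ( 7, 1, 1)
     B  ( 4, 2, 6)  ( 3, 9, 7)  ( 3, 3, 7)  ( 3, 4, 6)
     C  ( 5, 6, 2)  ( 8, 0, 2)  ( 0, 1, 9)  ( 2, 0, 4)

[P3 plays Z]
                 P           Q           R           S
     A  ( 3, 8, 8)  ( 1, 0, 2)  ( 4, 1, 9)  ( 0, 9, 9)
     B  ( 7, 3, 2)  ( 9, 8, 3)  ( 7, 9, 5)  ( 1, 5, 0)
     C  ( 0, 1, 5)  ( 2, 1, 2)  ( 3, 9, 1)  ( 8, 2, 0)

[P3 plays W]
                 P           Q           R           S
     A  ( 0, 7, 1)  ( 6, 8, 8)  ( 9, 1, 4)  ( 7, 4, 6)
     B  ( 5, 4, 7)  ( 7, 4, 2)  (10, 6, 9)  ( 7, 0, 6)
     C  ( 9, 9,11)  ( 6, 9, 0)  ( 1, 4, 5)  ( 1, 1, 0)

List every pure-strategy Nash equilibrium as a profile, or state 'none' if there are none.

(A,P,X): not NE [P3→Z gives 8>6]
(A,P,Y): not NE [P1→C gives 5>2]
(A,P,Z): not NE [P1→B gives 7>3; P2→S gives 9>8]
(A,P,W): not NE [P1→C gives 9>0; P2→Q gives 8>7; P3→Z gives 8>1]
(A,Q,X): not NE [P1→C gives 8>2; P2→P gives 9>4; P3→Y gives 9>1]
(A,Q,Y): not NE [P1→C gives 8>4; P2→P gives 8>3]
(A,Q,Z): not NE [P1→B gives 9>1; P2→S gives 9>0; P3→Y gives 9>2]
(A,Q,W): not NE [P1→B gives 7>6; P3→Y gives 9>8]
(A,R,X): not NE [P1→B gives 4>0; P2→P gives 9>7; P3→Z gives 9>2]
(A,R,Y): not NE [P2→P gives 8>1; P3→Z gives 9>4]
(A,R,Z): not NE [P1→B gives 7>4; P2→S gives 9>1]
(A,R,W): not NE [P1→B gives 10>9; P2→Q gives 8>1; P3→Z gives 9>4]
(A,S,X): not NE [P1→C gives 9>8; P2→P gives 9>4; P3→Z gives 9>6]
(A,S,Y): not NE [P2→P gives 8>1; P3→Z gives 9>1]
(A,S,Z): not NE [P1→C gives 8>0]
(A,S,W): not NE [P2→Q gives 8>4; P3→Z gives 9>6]
(B,P,X): not NE [P1→A gives 9>1; P2→Q gives 9>1; P3→W gives 7>0]
(B,P,Y): not NE [P1→C gives 5>4; P2→Q gives 9>2; P3→W gives 7>6]
(B,P,Z): not NE [P2→R gives 9>3; P3→W gives 7>2]
(B,P,W): not NE [P1→C gives 9>5; P2→R gives 6>4]
(B,Q,X): not NE [P1→C gives 8>7; P3→Y gives 7>3]
(B,Q,Y): not NE [P1→C gives 8>3]
(B,Q,Z): not NE [P2→R gives 9>8; P3→Y gives 7>3]
(B,Q,W): not NE [P2→R gives 6>4; P3→Y gives 7>2]
(B,R,X): not NE [P2→Q gives 9>3]
(B,R,Y): not NE [P1→A gives 7>3; P2→Q gives 9>3; P3→W gives 9>7]
(B,R,Z): not NE [P3→W gives 9>5]
(B,R,W): NE
(B,S,X): not NE [P1→C gives 9>7; P2→Q gives 9>5]
(B,S,Y): not NE [P1→A gives 7>3; P2→Q gives 9>4; P3→X gives 8>6]
(B,S,Z): not NE [P1→C gives 8>1; P2→R gives 9>5; P3→X gives 8>0]
(B,S,W): not NE [P2→R gives 6>0; P3→X gives 8>6]
(C,P,X): not NE [P1→A gives 9>1; P2→R gives 8>3; P3→W gives 11>9]
(C,P,Y): not NE [P3→W gives 11>2]
(C,P,Z): not NE [P1→B gives 7>0; P2→R gives 9>1; P3→W gives 11>5]
(C,P,W): NE
(C,Q,X): not NE [P2→R gives 8>7]
(C,Q,Y): not NE [P2→P gives 6>0; P3→X gives 4>2]
(C,Q,Z): not NE [P1→B gives 9>2; P2→R gives 9>1; P3→X gives 4>2]
(C,Q,W): not NE [P1→B gives 7>6; P3→X gives 4>0]
(C,R,X): not NE [P1→B gives 4>2; P3→Y gives 9>4]
(C,R,Y): not NE [P1→A gives 7>0; P2→P gives 6>1]
(C,R,Z): not NE [P1→B gives 7>3; P3→Y gives 9>1]
(C,R,W): not NE [P1→B gives 10>1; P2→Q gives 9>4; P3→Y gives 9>5]
(C,S,X): not NE [P2→R gives 8>6]
(C,S,Y): not NE [P1→A gives 7>2; P2→P gives 6>0]
(C,S,Z): not NE [P2→R gives 9>2; P3→Y gives 4>0]
(C,S,W): not NE [P1→B gives 7>1; P2→Q gives 9>1; P3→Y gives 4>0]

Nash profiles: (B,R,W), (C,P,W)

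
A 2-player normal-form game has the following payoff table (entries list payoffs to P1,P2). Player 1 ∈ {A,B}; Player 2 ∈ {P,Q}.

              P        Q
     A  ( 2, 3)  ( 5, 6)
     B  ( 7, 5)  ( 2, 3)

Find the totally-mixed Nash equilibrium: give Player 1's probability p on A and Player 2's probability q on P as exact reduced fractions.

P1 indiff ⇒ q·2+(1-q)·5 = q·7+(1-q)·2 ⇒ q(-5) = (1-q)(-3) ⇒ q = 3/8
P2 indiff ⇒ p·3+(1-p)·5 = p·6+(1-p)·3 ⇒ p(-3) = (1-p)(-2) ⇒ p = 2/5

p=2/5, q=3/8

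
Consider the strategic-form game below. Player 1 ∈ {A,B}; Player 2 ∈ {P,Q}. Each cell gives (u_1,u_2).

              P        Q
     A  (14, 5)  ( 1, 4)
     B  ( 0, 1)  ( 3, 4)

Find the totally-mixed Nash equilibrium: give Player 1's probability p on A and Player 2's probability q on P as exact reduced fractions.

P1 indiff ⇒ q·14+(1-q)·1 = q·0+(1-q)·3 ⇒ q(14) = (1-q)(2) ⇒ q = 1/8
P2 indiff ⇒ p·5+(1-p)·1 = p·4+(1-p)·4 ⇒ p(1) = (1-p)(3) ⇒ p = 3/4

(p,q) = (3/4, 1/8)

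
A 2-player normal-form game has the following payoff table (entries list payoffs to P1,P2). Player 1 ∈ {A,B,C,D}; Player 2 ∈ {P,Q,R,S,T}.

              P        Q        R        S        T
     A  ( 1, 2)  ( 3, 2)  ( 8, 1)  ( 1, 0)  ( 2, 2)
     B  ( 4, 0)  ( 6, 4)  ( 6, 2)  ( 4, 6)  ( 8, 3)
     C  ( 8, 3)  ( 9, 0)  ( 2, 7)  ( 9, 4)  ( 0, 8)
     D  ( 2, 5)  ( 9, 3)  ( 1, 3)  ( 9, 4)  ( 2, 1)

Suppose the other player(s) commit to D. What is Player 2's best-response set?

argmax u_2 = {P}

u_2(P vs D) = 5
u_2(Q vs D) = 3
u_2(R vs D) = 3
u_2(S vs D) = 4
u_2(T vs D) = 1
max payoff 5 at {P}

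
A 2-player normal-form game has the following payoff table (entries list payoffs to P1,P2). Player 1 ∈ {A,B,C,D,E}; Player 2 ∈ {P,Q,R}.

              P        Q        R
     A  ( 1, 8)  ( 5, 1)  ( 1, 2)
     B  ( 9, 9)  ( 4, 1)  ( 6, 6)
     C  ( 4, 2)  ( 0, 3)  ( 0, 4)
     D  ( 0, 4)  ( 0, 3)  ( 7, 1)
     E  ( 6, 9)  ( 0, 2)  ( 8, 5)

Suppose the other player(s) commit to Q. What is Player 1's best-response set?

P1 best: {A}

u_1(A vs Q) = 5
u_1(B vs Q) = 4
u_1(C vs Q) = 0
u_1(D vs Q) = 0
u_1(E vs Q) = 0
max payoff 5 at {A}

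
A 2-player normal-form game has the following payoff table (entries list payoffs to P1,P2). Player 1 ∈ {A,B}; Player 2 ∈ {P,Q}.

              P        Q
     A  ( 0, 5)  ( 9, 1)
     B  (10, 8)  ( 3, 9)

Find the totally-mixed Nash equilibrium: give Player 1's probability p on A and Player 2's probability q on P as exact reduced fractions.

P1 indiff ⇒ q·0+(1-q)·9 = q·10+(1-q)·3 ⇒ q(-10) = (1-q)(-6) ⇒ q = 3/8
P2 indiff ⇒ p·5+(1-p)·8 = p·1+(1-p)·9 ⇒ p(4) = (1-p)(1) ⇒ p = 1/5

(p,q) = (1/5, 3/8)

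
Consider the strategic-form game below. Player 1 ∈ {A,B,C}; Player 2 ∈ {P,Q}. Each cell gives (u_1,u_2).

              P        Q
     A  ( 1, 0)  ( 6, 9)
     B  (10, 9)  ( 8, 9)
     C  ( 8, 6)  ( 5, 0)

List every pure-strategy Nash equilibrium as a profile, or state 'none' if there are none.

(A,P): not NE [P1→B gives 10>1; P2→Q gives 9>0]
(A,Q): not NE [P1→B gives 8>6]
(B,P): NE
(B,Q): NE
(C,P): not NE [P1→B gives 10>8]
(C,Q): not NE [P1→B gives 8>5; P2→P gives 6>0]

PSNE = {(B,P), (B,Q)}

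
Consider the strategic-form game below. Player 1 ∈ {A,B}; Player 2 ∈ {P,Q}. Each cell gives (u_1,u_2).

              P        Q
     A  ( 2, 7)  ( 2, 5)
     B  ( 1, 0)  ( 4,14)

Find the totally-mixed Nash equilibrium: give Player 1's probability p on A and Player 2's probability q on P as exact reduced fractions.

P1 indiff ⇒ q·2+(1-q)·2 = q·1+(1-q)·4 ⇒ q(1) = (1-q)(2) ⇒ q = 2/3
P2 indiff ⇒ p·7+(1-p)·0 = p·5+(1-p)·14 ⇒ p(2) = (1-p)(14) ⇒ p = 7/8

p=7/8, q=2/3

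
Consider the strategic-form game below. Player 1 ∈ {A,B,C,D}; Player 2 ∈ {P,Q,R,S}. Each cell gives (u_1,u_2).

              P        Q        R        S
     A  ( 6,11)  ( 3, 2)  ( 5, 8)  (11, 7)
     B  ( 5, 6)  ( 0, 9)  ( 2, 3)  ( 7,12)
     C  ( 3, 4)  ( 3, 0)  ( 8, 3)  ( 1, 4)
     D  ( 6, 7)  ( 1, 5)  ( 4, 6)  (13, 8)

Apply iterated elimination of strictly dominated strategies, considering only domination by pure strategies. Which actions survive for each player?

IESDS → P1:{A,D} P2:{P,S}

P1 drop B (A beats it: P:6>5 Q:3>0 R:5>2 S:11>7)
P2 drop Q (P beats it: A:11>2 C:4>0 D:7>5)
P2 drop R (P beats it: A:11>8 C:4>3 D:7>6)
P1 drop C (A beats it: P:6>3 S:11>1)
P1→{A,D} P2→{P,S}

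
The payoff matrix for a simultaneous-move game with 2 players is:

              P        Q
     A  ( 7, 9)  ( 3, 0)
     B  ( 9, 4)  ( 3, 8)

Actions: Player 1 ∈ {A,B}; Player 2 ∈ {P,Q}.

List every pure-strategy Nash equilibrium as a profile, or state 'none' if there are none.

PSNE = {(B,Q)}

(A,P): not NE [P1→B gives 9>7]
(A,Q): not NE [P2→P gives 9>0]
(B,P): not NE [P2→Q gives 8>4]
(B,Q): NE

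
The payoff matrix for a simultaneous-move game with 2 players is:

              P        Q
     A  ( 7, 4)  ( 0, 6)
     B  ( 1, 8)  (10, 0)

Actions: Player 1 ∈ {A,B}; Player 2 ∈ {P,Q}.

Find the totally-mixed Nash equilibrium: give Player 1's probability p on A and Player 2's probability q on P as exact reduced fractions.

P1 indiff ⇒ q·7+(1-q)·0 = q·1+(1-q)·10 ⇒ q(6) = (1-q)(10) ⇒ q = 5/8
P2 indiff ⇒ p·4+(1-p)·8 = p·6+(1-p)·0 ⇒ p(-2) = (1-p)(-8) ⇒ p = 4/5

P1 mixes 4/5 on A; P2 mixes 5/8 on P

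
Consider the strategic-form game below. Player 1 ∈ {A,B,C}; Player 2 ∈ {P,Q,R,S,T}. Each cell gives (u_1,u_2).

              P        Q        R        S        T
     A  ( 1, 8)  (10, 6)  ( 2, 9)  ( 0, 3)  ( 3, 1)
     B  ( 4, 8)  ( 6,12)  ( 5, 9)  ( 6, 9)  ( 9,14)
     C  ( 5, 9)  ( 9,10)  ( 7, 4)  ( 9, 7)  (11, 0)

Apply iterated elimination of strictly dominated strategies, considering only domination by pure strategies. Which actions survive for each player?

P1 drop B (C beats it: P:5>4 Q:9>6 R:7>5 S:9>6 T:11>9)
P2 drop S (P beats it: A:8>3 C:9>7)
P2 drop T (P beats it: A:8>1 C:9>0)
P1→{A,C} P2→{P,Q,R}

IESDS → P1:{A,C} P2:{P,Q,R}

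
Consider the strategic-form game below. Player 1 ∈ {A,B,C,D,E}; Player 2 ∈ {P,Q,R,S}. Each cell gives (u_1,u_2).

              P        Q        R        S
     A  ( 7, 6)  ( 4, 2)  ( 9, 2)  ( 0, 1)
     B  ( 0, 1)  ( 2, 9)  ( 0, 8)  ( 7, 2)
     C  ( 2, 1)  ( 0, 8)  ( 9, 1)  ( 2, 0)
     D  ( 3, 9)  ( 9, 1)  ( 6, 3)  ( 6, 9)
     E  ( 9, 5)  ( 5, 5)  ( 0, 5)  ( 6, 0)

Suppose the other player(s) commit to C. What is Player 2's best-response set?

BR_2 = {Q}

u_2(P vs C) = 1
u_2(Q vs C) = 8
u_2(R vs C) = 1
u_2(S vs C) = 0
max payoff 8 at {Q}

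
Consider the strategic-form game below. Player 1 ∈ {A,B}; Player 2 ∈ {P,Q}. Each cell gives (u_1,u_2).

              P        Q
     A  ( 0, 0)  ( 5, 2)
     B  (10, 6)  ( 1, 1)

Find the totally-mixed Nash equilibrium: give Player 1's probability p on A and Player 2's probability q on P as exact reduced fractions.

P1 indiff ⇒ q·0+(1-q)·5 = q·10+(1-q)·1 ⇒ q(-10) = (1-q)(-4) ⇒ q = 2/7
P2 indiff ⇒ p·0+(1-p)·6 = p·2+(1-p)·1 ⇒ p(-2) = (1-p)(-5) ⇒ p = 5/7

p=5/7, q=2/7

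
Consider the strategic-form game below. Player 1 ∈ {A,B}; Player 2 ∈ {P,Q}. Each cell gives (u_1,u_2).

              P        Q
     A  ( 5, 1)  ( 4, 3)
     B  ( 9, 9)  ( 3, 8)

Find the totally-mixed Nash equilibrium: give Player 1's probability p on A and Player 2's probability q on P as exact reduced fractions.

P1 indiff ⇒ q·5+(1-q)·4 = q·9+(1-q)·3 ⇒ q(-4) = (1-q)(-1) ⇒ q = 1/5
P2 indiff ⇒ p·1+(1-p)·9 = p·3+(1-p)·8 ⇒ p(-2) = (1-p)(-1) ⇒ p = 1/3

P1 mixes 1/3 on A; P2 mixes 1/5 on P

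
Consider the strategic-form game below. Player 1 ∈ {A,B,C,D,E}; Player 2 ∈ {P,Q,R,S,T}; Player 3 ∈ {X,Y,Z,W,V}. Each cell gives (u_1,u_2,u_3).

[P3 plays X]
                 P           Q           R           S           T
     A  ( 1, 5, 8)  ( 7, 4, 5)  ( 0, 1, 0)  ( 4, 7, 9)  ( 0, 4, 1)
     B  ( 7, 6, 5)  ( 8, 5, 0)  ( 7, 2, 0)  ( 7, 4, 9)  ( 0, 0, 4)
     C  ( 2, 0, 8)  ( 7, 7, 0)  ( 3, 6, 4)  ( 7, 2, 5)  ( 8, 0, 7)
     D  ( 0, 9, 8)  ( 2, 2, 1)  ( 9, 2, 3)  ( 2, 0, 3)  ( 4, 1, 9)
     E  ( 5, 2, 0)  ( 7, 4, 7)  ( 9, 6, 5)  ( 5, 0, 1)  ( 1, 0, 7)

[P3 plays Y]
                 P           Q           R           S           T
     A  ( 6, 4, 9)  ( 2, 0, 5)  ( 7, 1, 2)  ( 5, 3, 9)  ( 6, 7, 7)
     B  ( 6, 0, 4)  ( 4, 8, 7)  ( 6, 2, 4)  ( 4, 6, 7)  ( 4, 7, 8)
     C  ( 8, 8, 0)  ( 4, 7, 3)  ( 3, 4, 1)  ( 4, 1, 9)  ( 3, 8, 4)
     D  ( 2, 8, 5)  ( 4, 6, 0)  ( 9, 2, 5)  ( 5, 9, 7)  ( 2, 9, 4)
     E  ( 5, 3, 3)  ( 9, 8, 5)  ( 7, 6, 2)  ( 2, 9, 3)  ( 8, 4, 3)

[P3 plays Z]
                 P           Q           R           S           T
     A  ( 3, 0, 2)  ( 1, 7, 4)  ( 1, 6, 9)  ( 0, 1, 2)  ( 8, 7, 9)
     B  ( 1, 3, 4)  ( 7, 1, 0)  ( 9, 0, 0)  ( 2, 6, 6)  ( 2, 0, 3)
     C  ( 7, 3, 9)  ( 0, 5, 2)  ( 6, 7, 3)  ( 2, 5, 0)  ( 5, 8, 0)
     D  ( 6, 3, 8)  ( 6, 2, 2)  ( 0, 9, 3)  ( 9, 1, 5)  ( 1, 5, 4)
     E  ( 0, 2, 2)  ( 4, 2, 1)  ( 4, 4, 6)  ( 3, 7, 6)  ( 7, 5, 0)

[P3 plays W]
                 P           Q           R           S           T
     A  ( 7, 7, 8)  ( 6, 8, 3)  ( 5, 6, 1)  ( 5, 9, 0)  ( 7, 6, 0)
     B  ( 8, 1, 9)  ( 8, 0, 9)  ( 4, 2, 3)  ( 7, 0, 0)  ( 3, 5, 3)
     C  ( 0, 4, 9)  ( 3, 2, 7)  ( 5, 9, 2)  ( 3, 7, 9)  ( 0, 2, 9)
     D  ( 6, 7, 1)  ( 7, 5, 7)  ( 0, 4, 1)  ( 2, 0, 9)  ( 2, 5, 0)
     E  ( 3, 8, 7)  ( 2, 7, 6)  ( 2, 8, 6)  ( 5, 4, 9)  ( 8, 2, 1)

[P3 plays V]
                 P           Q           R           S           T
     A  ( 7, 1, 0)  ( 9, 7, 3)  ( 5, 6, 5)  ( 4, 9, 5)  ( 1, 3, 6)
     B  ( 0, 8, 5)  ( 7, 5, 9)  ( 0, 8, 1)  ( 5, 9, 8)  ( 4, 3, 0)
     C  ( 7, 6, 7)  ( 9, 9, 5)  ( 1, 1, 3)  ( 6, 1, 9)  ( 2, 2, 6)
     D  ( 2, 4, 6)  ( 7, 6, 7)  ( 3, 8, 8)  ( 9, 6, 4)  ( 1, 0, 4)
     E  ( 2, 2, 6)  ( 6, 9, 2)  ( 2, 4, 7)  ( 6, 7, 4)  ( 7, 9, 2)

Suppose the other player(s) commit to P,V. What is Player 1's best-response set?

P1 best: {A,C}

u_1(A vs P,V) = 7
u_1(B vs P,V) = 0
u_1(C vs P,V) = 7
u_1(D vs P,V) = 2
u_1(E vs P,V) = 2
max payoff 7 at {A,C}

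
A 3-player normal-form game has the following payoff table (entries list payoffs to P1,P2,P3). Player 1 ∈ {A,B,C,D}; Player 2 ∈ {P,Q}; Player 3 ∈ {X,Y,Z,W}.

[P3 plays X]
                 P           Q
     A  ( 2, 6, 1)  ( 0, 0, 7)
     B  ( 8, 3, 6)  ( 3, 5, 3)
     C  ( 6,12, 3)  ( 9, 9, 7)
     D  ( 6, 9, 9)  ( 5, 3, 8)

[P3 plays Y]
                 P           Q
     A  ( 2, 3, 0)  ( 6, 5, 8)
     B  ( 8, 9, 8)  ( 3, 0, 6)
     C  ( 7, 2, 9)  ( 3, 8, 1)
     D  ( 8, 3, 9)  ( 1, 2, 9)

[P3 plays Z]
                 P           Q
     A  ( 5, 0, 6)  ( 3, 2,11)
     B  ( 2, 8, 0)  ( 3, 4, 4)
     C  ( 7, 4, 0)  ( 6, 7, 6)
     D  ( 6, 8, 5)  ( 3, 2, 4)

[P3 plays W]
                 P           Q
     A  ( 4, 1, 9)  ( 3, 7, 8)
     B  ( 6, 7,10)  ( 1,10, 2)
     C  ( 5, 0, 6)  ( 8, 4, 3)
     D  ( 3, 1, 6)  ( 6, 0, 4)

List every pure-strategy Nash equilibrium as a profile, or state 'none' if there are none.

NE set: (D,P,Y)

(A,P,X): not NE [P1→B gives 8>2; P3→W gives 9>1]
(A,P,Y): not NE [P1→D gives 8>2; P2→Q gives 5>3; P3→W gives 9>0]
(A,P,Z): not NE [P1→C gives 7>5; P2→Q gives 2>0; P3→W gives 9>6]
(A,P,W): not NE [P1→B gives 6>4; P2→Q gives 7>1]
(A,Q,X): not NE [P1→C gives 9>0; P2→P gives 6>0; P3→Z gives 11>7]
(A,Q,Y): not NE [P3→Z gives 11>8]
(A,Q,Z): not NE [P1→C gives 6>3]
(A,Q,W): not NE [P1→C gives 8>3; P3→Z gives 11>8]
(B,P,X): not NE [P2→Q gives 5>3; P3→W gives 10>6]
(B,P,Y): not NE [P3→W gives 10>8]
(B,P,Z): not NE [P1→C gives 7>2; P3→W gives 10>0]
(B,P,W): not NE [P2→Q gives 10>7]
(B,Q,X): not NE [P1→C gives 9>3; P3→Y gives 6>3]
(B,Q,Y): not NE [P1→A gives 6>3; P2→P gives 9>0]
(B,Q,Z): not NE [P1→C gives 6>3; P2→P gives 8>4; P3→Y gives 6>4]
(B,Q,W): not NE [P1→C gives 8>1; P3→Y gives 6>2]
(C,P,X): not NE [P1→B gives 8>6; P3→Y gives 9>3]
(C,P,Y): not NE [P1→D gives 8>7; P2→Q gives 8>2]
(C,P,Z): not NE [P2→Q gives 7>4; P3→Y gives 9>0]
(C,P,W): not NE [P1→B gives 6>5; P2→Q gives 4>0; P3→Y gives 9>6]
(C,Q,X): not NE [P2→P gives 12>9]
(C,Q,Y): not NE [P1→A gives 6>3; P3→X gives 7>1]
(C,Q,Z): not NE [P3→X gives 7>6]
(C,Q,W): not NE [P3→X gives 7>3]
(D,P,X): not NE [P1→B gives 8>6]
(D,P,Y): NE
(D,P,Z): not NE [P1→C gives 7>6; P3→Y gives 9>5]
(D,P,W): not NE [P1→B gives 6>3; P3→Y gives 9>6]
(D,Q,X): not NE [P1→C gives 9>5; P2→P gives 9>3; P3→Y gives 9>8]
(D,Q,Y): not NE [P1→A gives 6>1; P2→P gives 3>2]
(D,Q,Z): not NE [P1→C gives 6>3; P2→P gives 8>2; P3→Y gives 9>4]
(D,Q,W): not NE [P1→C gives 8>6; P2→P gives 1>0; P3→Y gives 9>4]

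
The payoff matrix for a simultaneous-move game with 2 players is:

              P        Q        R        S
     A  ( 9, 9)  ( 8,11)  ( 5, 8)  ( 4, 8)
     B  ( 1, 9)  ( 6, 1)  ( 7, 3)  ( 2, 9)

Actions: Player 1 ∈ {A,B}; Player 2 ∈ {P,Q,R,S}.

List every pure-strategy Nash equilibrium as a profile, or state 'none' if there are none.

(A,P): not NE [P2→Q gives 11>9]
(A,Q): NE
(A,R): not NE [P1→B gives 7>5; P2→Q gives 11>8]
(A,S): not NE [P2→Q gives 11>8]
(B,P): not NE [P1→A gives 9>1]
(B,Q): not NE [P1→A gives 8>6; P2→S gives 9>1]
(B,R): not NE [P2→S gives 9>3]
(B,S): not NE [P1→A gives 4>2]

NE set: (A,Q)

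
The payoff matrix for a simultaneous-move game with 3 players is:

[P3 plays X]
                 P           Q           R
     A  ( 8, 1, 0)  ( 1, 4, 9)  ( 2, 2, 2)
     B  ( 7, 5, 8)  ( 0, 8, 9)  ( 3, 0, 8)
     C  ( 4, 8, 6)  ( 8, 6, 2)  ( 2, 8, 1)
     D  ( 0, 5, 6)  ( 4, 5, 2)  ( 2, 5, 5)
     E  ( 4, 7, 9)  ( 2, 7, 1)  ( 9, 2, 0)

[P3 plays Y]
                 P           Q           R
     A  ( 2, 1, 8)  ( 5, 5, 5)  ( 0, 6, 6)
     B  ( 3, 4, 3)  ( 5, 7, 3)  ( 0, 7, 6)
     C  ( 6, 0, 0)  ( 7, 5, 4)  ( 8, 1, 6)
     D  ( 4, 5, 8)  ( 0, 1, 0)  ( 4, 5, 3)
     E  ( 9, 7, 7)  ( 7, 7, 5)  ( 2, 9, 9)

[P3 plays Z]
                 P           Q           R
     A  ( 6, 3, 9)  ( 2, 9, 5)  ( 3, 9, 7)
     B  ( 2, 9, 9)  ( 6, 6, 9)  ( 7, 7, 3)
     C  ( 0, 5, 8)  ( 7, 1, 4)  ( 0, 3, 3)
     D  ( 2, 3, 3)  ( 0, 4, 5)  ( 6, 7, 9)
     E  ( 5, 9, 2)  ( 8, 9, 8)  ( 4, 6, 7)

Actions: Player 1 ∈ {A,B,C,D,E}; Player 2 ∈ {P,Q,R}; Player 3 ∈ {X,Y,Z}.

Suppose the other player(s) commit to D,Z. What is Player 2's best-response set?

u_2(P vs D,Z) = 3
u_2(Q vs D,Z) = 4
u_2(R vs D,Z) = 7
max payoff 7 at {R}

BR_2 = {R}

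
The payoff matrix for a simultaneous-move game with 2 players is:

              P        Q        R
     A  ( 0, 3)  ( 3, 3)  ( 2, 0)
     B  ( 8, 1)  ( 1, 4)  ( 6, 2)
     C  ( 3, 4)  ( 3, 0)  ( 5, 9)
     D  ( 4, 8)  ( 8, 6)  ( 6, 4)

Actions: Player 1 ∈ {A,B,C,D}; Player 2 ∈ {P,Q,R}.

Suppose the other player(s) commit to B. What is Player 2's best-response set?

P2 best: {Q}

u_2(P vs B) = 1
u_2(Q vs B) = 4
u_2(R vs B) = 2
max payoff 4 at {Q}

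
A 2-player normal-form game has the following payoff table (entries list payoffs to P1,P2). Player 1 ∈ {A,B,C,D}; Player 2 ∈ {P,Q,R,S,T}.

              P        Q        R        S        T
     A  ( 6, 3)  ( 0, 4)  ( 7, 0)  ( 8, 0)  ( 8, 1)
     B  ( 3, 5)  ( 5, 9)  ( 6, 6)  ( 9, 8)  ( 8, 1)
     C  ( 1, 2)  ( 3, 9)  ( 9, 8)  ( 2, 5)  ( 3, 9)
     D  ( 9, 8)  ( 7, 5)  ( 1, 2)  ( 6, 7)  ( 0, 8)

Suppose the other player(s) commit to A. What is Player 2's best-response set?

P2 best: {Q}

u_2(P vs A) = 3
u_2(Q vs A) = 4
u_2(R vs A) = 0
u_2(S vs A) = 0
u_2(T vs A) = 1
max payoff 4 at {Q}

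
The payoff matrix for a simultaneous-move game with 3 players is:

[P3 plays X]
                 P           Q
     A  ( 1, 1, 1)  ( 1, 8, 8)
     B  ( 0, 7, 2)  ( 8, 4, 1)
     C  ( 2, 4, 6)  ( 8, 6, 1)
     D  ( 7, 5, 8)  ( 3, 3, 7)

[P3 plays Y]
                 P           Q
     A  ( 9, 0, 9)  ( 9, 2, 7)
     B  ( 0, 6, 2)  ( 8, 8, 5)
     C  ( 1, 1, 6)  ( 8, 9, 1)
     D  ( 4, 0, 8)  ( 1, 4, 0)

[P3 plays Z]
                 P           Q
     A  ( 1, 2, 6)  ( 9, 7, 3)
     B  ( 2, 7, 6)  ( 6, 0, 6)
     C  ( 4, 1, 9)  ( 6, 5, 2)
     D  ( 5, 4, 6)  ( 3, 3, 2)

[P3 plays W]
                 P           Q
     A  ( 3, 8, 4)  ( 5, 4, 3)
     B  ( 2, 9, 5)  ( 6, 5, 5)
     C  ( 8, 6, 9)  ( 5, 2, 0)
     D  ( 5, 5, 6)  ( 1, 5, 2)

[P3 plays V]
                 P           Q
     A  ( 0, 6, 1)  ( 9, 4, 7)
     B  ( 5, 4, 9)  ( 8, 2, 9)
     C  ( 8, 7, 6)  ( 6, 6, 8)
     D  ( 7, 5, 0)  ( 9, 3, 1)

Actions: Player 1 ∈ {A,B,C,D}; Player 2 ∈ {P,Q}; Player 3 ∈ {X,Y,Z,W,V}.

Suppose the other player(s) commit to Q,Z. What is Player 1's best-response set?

P1 best: {A}

u_1(A vs Q,Z) = 9
u_1(B vs Q,Z) = 6
u_1(C vs Q,Z) = 6
u_1(D vs Q,Z) = 3
max payoff 9 at {A}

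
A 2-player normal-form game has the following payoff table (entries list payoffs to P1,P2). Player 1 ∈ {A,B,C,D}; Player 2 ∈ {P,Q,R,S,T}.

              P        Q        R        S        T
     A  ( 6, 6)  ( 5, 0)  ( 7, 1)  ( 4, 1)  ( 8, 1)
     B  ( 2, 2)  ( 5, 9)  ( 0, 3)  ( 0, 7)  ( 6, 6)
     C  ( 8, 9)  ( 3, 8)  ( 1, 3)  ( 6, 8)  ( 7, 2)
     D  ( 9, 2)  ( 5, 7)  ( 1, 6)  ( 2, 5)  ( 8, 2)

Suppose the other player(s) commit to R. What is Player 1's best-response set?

argmax u_1 = {A}

u_1(A vs R) = 7
u_1(B vs R) = 0
u_1(C vs R) = 1
u_1(D vs R) = 1
max payoff 7 at {A}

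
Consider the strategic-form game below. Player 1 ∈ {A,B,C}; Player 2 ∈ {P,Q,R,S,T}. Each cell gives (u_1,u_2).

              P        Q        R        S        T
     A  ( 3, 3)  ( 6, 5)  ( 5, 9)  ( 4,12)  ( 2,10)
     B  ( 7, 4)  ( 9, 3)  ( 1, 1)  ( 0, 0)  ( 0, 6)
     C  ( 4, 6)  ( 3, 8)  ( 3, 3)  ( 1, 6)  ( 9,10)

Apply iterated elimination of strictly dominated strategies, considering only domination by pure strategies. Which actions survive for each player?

P2 drop P (T beats it: A:10>3 B:6>4 C:10>6)
P2 drop Q (T beats it: A:10>5 B:6>3 C:10>8)
P1 drop B (A beats it: R:5>1 S:4>0 T:2>0)
P2 drop R (S beats it: A:12>9 C:6>3)
P1→{A,C} P2→{S,T}

Remaining: P1:{A,C} P2:{S,T}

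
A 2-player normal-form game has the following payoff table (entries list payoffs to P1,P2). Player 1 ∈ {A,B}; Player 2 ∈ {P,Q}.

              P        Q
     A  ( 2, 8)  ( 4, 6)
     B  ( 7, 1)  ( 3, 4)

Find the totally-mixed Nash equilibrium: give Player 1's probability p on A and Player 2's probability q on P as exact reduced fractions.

P1 indiff ⇒ q·2+(1-q)·4 = q·7+(1-q)·3 ⇒ q(-5) = (1-q)(-1) ⇒ q = 1/6
P2 indiff ⇒ p·8+(1-p)·1 = p·6+(1-p)·4 ⇒ p(2) = (1-p)(3) ⇒ p = 3/5

P1 mixes 3/5 on A; P2 mixes 1/6 on P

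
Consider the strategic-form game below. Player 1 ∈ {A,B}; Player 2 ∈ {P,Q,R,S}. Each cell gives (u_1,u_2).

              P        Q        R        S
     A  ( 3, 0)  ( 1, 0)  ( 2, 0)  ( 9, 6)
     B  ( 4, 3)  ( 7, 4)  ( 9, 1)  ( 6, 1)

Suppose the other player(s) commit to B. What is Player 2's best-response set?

P2 best: {Q}

u_2(P vs B) = 3
u_2(Q vs B) = 4
u_2(R vs B) = 1
u_2(S vs B) = 1
max payoff 4 at {Q}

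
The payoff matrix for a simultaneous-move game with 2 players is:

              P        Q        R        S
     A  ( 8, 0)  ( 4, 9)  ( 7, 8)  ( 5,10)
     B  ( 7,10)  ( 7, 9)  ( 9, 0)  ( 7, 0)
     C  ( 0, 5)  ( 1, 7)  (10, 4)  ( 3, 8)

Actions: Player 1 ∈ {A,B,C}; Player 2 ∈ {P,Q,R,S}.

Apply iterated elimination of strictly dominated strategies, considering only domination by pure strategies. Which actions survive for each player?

P2 drop R (Q beats it: A:9>8 B:9>0 C:7>4)
P1 drop C (A beats it: P:8>0 Q:4>1 S:5>3)
P1→{A,B} P2→{P,Q,S}

Remaining: P1:{A,B} P2:{P,Q,S}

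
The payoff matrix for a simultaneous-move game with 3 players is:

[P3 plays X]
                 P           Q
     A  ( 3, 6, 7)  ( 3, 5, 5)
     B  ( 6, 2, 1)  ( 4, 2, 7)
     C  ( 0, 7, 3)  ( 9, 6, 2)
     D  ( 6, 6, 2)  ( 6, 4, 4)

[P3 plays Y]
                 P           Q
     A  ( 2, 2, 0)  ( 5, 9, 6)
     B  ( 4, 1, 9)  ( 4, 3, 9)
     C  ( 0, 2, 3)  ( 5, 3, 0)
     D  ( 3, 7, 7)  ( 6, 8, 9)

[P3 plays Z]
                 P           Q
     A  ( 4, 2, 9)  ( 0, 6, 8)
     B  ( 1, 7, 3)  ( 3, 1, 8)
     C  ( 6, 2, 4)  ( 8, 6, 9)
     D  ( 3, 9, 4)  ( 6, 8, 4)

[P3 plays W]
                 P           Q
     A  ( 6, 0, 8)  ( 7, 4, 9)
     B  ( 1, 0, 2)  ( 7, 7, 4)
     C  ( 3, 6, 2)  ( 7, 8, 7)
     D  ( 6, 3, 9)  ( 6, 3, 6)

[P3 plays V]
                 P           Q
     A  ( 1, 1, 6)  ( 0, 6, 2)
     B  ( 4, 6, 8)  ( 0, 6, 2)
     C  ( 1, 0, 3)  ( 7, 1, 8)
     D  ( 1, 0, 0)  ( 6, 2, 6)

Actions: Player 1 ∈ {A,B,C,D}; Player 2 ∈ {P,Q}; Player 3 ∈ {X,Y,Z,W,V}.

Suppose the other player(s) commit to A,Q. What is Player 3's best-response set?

argmax u_3 = {W}

u_3(X vs A,Q) = 5
u_3(Y vs A,Q) = 6
u_3(Z vs A,Q) = 8
u_3(W vs A,Q) = 9
u_3(V vs A,Q) = 2
max payoff 9 at {W}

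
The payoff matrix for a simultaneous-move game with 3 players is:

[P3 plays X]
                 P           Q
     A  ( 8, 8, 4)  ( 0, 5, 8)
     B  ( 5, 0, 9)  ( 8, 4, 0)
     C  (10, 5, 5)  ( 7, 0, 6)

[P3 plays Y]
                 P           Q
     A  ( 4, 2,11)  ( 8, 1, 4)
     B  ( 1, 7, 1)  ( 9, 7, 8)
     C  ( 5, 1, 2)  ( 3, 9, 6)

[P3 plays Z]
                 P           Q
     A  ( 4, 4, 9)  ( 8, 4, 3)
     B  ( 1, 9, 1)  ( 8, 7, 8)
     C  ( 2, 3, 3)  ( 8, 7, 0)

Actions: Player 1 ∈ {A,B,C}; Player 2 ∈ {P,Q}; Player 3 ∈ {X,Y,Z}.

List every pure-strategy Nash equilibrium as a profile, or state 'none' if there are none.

(A,P,X): not NE [P1→C gives 10>8; P3→Y gives 11>4]
(A,P,Y): not NE [P1→C gives 5>4]
(A,P,Z): not NE [P3→Y gives 11>9]
(A,Q,X): not NE [P1→B gives 8>0; P2→P gives 8>5]
(A,Q,Y): not NE [P1→B gives 9>8; P2→P gives 2>1; P3→X gives 8>4]
(A,Q,Z): not NE [P3→X gives 8>3]
(B,P,X): not NE [P1→C gives 10>5; P2→Q gives 4>0]
(B,P,Y): not NE [P1→C gives 5>1; P3→X gives 9>1]
(B,P,Z): not NE [P1→A gives 4>1; P3→X gives 9>1]
(B,Q,X): not NE [P3→Z gives 8>0]
(B,Q,Y): NE
(B,Q,Z): not NE [P2→P gives 9>7]
(C,P,X): NE
(C,P,Y): not NE [P2→Q gives 9>1; P3→X gives 5>2]
(C,P,Z): not NE [P1→A gives 4>2; P2→Q gives 7>3; P3→X gives 5>3]
(C,Q,X): not NE [P1→B gives 8>7; P2→P gives 5>0]
(C,Q,Y): not NE [P1→B gives 9>3]
(C,Q,Z): not NE [P3→Y gives 6>0]

NE set: (B,Q,Y), (C,P,X)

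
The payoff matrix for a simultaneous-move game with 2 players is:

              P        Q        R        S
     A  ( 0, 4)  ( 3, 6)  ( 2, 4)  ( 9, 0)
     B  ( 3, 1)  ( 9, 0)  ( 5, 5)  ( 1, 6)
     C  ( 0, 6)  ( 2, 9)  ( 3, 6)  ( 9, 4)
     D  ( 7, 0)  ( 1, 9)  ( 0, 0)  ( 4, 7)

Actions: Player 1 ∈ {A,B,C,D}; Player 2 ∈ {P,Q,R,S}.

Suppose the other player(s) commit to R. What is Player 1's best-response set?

u_1(A vs R) = 2
u_1(B vs R) = 5
u_1(C vs R) = 3
u_1(D vs R) = 0
max payoff 5 at {B}

argmax u_1 = {B}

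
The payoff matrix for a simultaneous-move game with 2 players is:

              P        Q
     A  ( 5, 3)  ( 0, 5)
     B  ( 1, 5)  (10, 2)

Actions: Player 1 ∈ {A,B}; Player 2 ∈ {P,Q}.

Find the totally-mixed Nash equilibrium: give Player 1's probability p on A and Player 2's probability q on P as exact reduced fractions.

p=3/5, q=5/7

P1 indiff ⇒ q·5+(1-q)·0 = q·1+(1-q)·10 ⇒ q(4) = (1-q)(10) ⇒ q = 5/7
P2 indiff ⇒ p·3+(1-p)·5 = p·5+(1-p)·2 ⇒ p(-2) = (1-p)(-3) ⇒ p = 3/5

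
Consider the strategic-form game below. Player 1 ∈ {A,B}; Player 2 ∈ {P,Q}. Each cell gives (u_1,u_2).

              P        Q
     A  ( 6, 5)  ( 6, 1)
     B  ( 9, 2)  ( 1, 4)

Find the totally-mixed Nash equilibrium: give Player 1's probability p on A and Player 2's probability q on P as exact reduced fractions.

P1 indiff ⇒ q·6+(1-q)·6 = q·9+(1-q)·1 ⇒ q(-3) = (1-q)(-5) ⇒ q = 5/8
P2 indiff ⇒ p·5+(1-p)·2 = p·1+(1-p)·4 ⇒ p(4) = (1-p)(2) ⇒ p = 1/3

P1 mixes 1/3 on A; P2 mixes 5/8 on P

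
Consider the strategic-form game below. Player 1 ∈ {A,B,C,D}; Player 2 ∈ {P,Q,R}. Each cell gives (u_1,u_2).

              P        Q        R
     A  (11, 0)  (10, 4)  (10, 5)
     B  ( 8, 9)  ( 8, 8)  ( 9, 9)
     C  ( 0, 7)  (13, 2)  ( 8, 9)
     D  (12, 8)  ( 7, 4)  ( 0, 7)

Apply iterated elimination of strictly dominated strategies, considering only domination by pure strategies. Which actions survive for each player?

IESDS → P1:{A,D} P2:{P,R}

P1 drop B (A beats it: P:11>8 Q:10>8 R:10>9)
P2 drop Q (R beats it: A:5>4 C:9>2 D:7>4)
P1 drop C (A beats it: P:11>0 R:10>8)
P1→{A,D} P2→{P,R}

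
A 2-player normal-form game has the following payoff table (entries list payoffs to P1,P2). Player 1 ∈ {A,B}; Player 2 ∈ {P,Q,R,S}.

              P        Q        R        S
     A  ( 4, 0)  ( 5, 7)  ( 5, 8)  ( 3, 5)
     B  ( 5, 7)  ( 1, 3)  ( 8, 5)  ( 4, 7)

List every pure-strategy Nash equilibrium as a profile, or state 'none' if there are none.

(A,P): not NE [P1→B gives 5>4; P2→R gives 8>0]
(A,Q): not NE [P2→R gives 8>7]
(A,R): not NE [P1→B gives 8>5]
(A,S): not NE [P1→B gives 4>3; P2→R gives 8>5]
(B,P): NE
(B,Q): not NE [P1→A gives 5>1; P2→S gives 7>3]
(B,R): not NE [P2→S gives 7>5]
(B,S): NE

Nash profiles: (B,P), (B,S)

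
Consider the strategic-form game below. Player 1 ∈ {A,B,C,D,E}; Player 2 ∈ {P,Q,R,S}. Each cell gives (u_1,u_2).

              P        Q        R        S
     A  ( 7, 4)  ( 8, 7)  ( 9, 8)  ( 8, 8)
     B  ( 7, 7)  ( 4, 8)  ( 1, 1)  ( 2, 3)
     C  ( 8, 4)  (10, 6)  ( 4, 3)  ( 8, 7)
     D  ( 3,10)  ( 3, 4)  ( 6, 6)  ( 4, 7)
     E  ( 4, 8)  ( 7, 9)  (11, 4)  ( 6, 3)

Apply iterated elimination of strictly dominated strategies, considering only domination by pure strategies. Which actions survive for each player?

Remaining: P1:{A,C,E} P2:{Q,R,S}

P1 drop B (C beats it: P:8>7 Q:10>4 R:4>1 S:8>2)
P1 drop D (A beats it: P:7>3 Q:8>3 R:9>6 S:8>4)
P2 drop P (Q beats it: A:7>4 C:6>4 E:9>8)
P1→{A,C,E} P2→{Q,R,S}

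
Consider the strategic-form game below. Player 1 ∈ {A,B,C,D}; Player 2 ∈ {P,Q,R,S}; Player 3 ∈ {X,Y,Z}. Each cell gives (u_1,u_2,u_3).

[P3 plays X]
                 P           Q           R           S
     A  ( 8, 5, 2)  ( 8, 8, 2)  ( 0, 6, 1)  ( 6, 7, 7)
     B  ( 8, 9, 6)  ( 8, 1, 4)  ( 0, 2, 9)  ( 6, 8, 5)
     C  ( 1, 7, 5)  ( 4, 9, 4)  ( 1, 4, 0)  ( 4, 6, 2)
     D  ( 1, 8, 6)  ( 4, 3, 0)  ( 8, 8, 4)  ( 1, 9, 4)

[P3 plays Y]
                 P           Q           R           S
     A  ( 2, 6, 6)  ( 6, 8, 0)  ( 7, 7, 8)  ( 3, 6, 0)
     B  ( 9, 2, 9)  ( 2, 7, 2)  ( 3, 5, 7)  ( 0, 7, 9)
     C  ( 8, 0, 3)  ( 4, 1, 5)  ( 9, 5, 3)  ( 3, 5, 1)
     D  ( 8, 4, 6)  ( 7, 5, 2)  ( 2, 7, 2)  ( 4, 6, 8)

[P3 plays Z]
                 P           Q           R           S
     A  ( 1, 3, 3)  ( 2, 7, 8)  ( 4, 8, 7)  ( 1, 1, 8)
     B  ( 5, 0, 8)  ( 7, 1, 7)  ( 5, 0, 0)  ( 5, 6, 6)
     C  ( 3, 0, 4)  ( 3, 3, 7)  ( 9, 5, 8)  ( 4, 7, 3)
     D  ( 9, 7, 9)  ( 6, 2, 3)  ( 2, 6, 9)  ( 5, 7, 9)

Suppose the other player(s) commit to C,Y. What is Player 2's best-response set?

u_2(P vs C,Y) = 0
u_2(Q vs C,Y) = 1
u_2(R vs C,Y) = 5
u_2(S vs C,Y) = 5
max payoff 5 at {R,S}

argmax u_2 = {R,S}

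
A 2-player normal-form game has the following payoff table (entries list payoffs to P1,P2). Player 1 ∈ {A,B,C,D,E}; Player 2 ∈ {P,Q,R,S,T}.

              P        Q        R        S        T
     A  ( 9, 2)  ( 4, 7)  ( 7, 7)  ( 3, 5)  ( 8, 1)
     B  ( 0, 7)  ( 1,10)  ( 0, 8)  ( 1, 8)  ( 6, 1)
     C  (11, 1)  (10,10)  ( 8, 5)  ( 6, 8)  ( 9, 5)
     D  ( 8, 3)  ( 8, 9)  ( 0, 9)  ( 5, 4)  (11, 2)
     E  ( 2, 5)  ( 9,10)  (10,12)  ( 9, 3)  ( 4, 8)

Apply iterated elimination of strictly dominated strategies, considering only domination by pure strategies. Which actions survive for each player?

P1 drop A (C beats it: P:11>9 Q:10>4 R:8>7 S:6>3 T:9>8)
P1 drop B (C beats it: P:11>0 Q:10>1 R:8>0 S:6>1 T:9>6)
P2 drop P (Q beats it: C:10>1 D:9>3 E:10>5)
P2 drop S (Q beats it: C:10>8 D:9>4 E:10>3)
P2 drop T (Q beats it: C:10>5 D:9>2 E:10>8)
P1 drop D (C beats it: Q:10>8 R:8>0)
P1→{C,E} P2→{Q,R}

Survivors P1:{C,E} P2:{Q,R}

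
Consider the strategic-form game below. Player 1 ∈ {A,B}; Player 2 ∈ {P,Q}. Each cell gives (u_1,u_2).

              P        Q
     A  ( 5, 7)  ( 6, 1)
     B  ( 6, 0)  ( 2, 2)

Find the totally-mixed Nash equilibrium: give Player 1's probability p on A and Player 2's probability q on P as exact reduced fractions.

(p,q) = (1/4, 4/5)

P1 indiff ⇒ q·5+(1-q)·6 = q·6+(1-q)·2 ⇒ q(-1) = (1-q)(-4) ⇒ q = 4/5
P2 indiff ⇒ p·7+(1-p)·0 = p·1+(1-p)·2 ⇒ p(6) = (1-p)(2) ⇒ p = 1/4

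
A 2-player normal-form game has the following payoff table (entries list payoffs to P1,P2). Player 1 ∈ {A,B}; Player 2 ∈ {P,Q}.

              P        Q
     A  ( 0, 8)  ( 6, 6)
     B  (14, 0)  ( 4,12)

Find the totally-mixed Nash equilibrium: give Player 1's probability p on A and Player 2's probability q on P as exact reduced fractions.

P1 indiff ⇒ q·0+(1-q)·6 = q·14+(1-q)·4 ⇒ q(-14) = (1-q)(-2) ⇒ q = 1/8
P2 indiff ⇒ p·8+(1-p)·0 = p·6+(1-p)·12 ⇒ p(2) = (1-p)(12) ⇒ p = 6/7

(p,q) = (6/7, 1/8)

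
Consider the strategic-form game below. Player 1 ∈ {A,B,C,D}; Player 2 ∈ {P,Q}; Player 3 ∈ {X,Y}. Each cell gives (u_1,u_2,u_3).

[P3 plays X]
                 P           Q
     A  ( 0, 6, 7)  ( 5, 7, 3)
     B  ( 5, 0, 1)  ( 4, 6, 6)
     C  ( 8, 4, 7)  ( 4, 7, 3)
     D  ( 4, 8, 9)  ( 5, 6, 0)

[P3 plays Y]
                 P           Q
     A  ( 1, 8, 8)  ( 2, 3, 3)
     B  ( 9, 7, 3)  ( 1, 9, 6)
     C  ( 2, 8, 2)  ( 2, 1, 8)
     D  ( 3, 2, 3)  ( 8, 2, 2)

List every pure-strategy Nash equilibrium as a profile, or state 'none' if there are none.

(A,P,X): not NE [P1→C gives 8>0; P2→Q gives 7>6; P3→Y gives 8>7]
(A,P,Y): not NE [P1→B gives 9>1]
(A,Q,X): NE
(A,Q,Y): not NE [P1→D gives 8>2; P2→P gives 8>3]
(B,P,X): not NE [P1→C gives 8>5; P2→Q gives 6>0; P3→Y gives 3>1]
(B,P,Y): not NE [P2→Q gives 9>7]
(B,Q,X): not NE [P1→D gives 5>4]
(B,Q,Y): not NE [P1→D gives 8>1]
(C,P,X): not NE [P2→Q gives 7>4]
(C,P,Y): not NE [P1→B gives 9>2; P3→X gives 7>2]
(C,Q,X): not NE [P1→D gives 5>4; P3→Y gives 8>3]
(C,Q,Y): not NE [P1→D gives 8>2; P2→P gives 8>1]
(D,P,X): not NE [P1→C gives 8>4]
(D,P,Y): not NE [P1→B gives 9>3; P3→X gives 9>3]
(D,Q,X): not NE [P2→P gives 8>6; P3→Y gives 2>0]
(D,Q,Y): NE

NE set: (A,Q,X), (D,Q,Y)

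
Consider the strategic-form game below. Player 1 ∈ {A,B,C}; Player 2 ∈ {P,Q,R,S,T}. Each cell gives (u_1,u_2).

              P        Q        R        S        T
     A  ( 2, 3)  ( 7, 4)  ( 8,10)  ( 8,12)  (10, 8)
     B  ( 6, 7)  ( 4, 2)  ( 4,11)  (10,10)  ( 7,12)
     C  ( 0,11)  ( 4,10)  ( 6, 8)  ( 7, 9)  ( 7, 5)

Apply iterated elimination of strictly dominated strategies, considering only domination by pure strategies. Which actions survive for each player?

P1 drop C (A beats it: P:2>0 Q:7>4 R:8>6 S:8>7 T:10>7)
P2 drop P (R beats it: A:10>3 B:11>7)
P2 drop Q (R beats it: A:10>4 B:11>2)
P1→{A,B} P2→{R,S,T}

IESDS → P1:{A,B} P2:{R,S,T}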